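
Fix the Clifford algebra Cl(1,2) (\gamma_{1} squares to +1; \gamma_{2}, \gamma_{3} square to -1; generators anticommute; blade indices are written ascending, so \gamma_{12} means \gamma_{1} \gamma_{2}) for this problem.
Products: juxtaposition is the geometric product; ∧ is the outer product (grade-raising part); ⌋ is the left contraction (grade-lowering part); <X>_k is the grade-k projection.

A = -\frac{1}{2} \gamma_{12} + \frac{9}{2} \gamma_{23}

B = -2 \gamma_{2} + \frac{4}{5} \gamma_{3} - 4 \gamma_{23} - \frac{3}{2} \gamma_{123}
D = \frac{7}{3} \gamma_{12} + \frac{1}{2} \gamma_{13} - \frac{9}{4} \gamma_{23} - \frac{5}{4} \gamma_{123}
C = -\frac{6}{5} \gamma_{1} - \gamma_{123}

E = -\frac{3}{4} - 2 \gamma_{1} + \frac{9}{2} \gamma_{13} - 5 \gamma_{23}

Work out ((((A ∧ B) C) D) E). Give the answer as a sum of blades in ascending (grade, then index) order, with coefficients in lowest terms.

step 1: -\frac{2}{5} \gamma_{123}
step 2: -\frac{2}{5} + \frac{12}{25} \gamma_{23}
step 3: \frac{27}{25} + \frac{3}{5} \gamma_{1} - \frac{88}{75} \gamma_{12} + \frac{23}{25} \gamma_{13} + \frac{9}{10} \gamma_{23} + \frac{1}{2} \gamma_{123}
step 4: \frac{663}{100} - \frac{11}{100} \gamma_{1} - \frac{1379}{300} \gamma_{2} + \frac{227}{50} \gamma_{3} - \frac{777}{100} \gamma_{12} - \frac{509}{300} \gamma_{13} - \frac{359}{200} \gamma_{23} - \frac{207}{40} \gamma_{123}
Answer: \frac{663}{100} - \frac{11}{100} \gamma_{1} - \frac{1379}{300} \gamma_{2} + \frac{227}{50} \gamma_{3} - \frac{777}{100} \gamma_{12} - \frac{509}{300} \gamma_{13} - \frac{359}{200} \gamma_{23} - \frac{207}{40} \gamma_{123}


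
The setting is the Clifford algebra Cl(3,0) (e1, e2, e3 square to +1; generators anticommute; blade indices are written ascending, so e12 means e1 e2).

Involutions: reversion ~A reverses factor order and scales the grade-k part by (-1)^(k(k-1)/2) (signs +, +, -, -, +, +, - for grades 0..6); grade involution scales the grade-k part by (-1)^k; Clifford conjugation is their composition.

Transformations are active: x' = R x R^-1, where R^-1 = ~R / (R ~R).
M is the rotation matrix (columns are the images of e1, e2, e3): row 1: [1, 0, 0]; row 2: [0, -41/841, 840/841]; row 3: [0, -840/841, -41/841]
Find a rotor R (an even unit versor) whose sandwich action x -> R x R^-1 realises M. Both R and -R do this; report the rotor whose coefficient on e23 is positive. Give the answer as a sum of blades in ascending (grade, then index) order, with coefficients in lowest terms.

Method: write R = a + b12*e12 + b13*e13 + b23*e23 with a^2 + b12^2 + b13^2 + b23^2 = 1 (so R^-1 = ~R). Expanding the columns R e_j ~R gives tr M = 4a^2 - 1 and, from the antisymmetric part, M21 - M12 = -4a*b12, M13 - M31 = 4a*b13, M32 - M23 = -4a*b23.
Here tr M = 759/841, so a^2 = (1 + tr M)/4 = 400/841 and a = ±20/29. Taking a = 20/29: M21 - M12 = 0, M13 - M31 = 0, M32 - M23 = -1680/841, giving b12 = 0, b13 = 0, b23 = 21/29, i.e. R = 20/29 + 21/29*e23.
Its e23 coefficient is already positive.
Answer: 20/29 + 21/29*e23. Why the constraint matters: R and -R act identically through the sandwich — M has trace 759/841 either way — so only the sign condition on e23 picks one of the two preimages.


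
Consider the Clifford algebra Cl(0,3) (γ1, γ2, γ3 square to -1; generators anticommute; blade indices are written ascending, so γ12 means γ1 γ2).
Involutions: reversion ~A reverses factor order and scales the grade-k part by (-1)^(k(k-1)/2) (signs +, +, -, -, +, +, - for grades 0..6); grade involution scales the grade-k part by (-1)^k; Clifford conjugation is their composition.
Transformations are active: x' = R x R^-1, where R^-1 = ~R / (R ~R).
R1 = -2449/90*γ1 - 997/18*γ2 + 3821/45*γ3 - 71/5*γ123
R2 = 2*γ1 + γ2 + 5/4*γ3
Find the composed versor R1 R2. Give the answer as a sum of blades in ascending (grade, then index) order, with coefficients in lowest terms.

Distribute over the terms of R2 (each basis-blade product reordered to ascending indices, repeated generators contracted through their squares):
R1 (2*γ1) = 2449/45 + 997/9*γ12 - 7642/45*γ13 + 142/5*γ23
R1 (γ2) = 997/18 - 2449/90*γ12 - 71/5*γ13 - 3821/45*γ23
R1 (5/4*γ3) = -3821/36 + 71/4*γ12 - 2449/72*γ13 - 4985/72*γ23
Summing the partial products and collecting blades:
Answer: 661/180 + 6079/60*γ12 - 78493/360*γ13 - 45269/360*γ23


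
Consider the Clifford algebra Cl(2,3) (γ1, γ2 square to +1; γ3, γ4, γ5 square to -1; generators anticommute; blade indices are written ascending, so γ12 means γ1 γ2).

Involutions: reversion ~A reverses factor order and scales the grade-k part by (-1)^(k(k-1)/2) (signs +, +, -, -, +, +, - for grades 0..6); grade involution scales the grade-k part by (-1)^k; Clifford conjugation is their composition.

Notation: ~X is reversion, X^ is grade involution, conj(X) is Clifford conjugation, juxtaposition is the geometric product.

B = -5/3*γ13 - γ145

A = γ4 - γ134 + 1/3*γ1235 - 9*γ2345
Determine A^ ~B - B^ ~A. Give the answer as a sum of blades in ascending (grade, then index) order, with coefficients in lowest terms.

first term: 5/3*γ4 - γ15 - 5/9*γ25 - γ35 + 9*γ123 - 5/3*γ134 - 1/3*γ234 + 15*γ1245
second term: -5/3*γ4 + γ15 + 5/9*γ25 + γ35 + 9*γ123 - 5/3*γ134 - 1/3*γ234 + 15*γ1245
Answer: 10/3*γ4 - 2*γ15 - 10/9*γ25 - 2*γ35


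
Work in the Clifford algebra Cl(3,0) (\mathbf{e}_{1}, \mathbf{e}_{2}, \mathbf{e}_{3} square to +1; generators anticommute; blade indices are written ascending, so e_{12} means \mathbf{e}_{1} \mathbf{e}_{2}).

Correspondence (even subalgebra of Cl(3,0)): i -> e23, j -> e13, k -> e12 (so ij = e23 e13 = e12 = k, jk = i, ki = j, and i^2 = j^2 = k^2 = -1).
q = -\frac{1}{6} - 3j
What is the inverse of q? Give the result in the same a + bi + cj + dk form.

In blades: q = -\frac{1}{6} - 3 e_{13}.
With qbar = -\frac{1}{6} + 3 e_{13} (scalar fixed, mapped units negated), q qbar = \frac{325}{36} (the sum of squared coefficients), so q^-1 = qbar / (\frac{325}{36}) = -\frac{6}{325} + \frac{108}{325} e_{13}; translating back:
Answer: -\frac{6}{325} + \frac{108}{325}j


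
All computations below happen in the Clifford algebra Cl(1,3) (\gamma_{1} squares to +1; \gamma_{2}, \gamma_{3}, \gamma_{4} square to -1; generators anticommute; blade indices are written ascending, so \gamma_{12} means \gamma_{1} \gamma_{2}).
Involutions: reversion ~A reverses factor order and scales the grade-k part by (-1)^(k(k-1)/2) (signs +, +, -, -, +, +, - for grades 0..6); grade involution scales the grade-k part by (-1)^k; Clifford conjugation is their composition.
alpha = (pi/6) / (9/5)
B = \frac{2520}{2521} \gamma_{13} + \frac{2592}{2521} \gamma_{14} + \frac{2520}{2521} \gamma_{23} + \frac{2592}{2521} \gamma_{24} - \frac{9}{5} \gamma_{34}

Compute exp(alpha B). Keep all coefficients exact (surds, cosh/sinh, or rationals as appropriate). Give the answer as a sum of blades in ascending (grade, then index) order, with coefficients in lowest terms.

B^2 term by term: the squares give (\frac{2520}{2521})^2*(\gamma_{13})^2 + (\frac{2592}{2521})^2*(\gamma_{14})^2 + (\frac{2520}{2521})^2*(\gamma_{23})^2 + (\frac{2592}{2521})^2*(\gamma_{24})^2 + (-\frac{9}{5})^2*(\gamma_{34})^2 = \frac{6350400}{6355441}*(+1) + \frac{6718464}{6355441}*(+1) + \frac{6350400}{6355441}*(-1) + \frac{6718464}{6355441}*(-1) + \frac{81}{25}*(-1) = -\frac{81}{25} (each basis 2-blade squares to minus the product of its generators' squares); cross terms between blades sharing an index anticommute and cancel; the commuting (index-disjoint) pairs give grade-4 terms 2*c*c'*(blade product), which cancel blade by blade — \gamma_{1234}: -\frac{13063680}{6355441} + \frac{13063680}{6355441} = 0 — confirming B is simple. So B^2 = -\frac{81}{25}.
B^2 = -\frac{81}{25} — a negative square means the series sums to a rotation: l = \frac{9}{5}, alpha*l = \frac{\pi}{6}, so exp(alpha B) = cos(\frac{\pi}{6}) + (sin(\frac{\pi}{6})/(\frac{9}{5}))*B = \frac{\sqrt{3}}{2} + (\frac{5}{18})*B.
Answer: \frac{\sqrt{3}}{2} + \frac{700}{2521} \gamma_{13} + \frac{720}{2521} \gamma_{14} + \frac{700}{2521} \gamma_{23} + \frac{720}{2521} \gamma_{24} - \frac{1}{2} \gamma_{34}


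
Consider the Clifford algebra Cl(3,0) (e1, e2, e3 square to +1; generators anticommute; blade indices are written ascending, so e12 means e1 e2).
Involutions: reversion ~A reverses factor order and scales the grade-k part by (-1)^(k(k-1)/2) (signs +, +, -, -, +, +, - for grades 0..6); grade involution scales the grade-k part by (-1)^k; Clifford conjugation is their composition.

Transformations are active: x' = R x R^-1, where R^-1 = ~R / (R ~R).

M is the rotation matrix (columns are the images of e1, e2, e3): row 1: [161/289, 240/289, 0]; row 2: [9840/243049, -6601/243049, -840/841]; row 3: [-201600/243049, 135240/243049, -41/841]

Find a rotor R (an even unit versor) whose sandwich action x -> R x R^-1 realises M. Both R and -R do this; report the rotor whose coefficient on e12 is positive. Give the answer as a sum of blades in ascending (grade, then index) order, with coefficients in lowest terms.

Method: write R = a + b12*e12 + b13*e13 + b23*e23 with a^2 + b12^2 + b13^2 + b23^2 = 1 (so R^-1 = ~R). Expanding the columns R e_j ~R gives tr M = 4a^2 - 1 and, from the antisymmetric part, M21 - M12 = -4a*b12, M13 - M31 = 4a*b13, M32 - M23 = -4a*b23.
Here tr M = 116951/243049, so a^2 = (1 + tr M)/4 = 90000/243049 and a = ±300/493. Taking a = 300/493: M21 - M12 = -192000/243049, M13 - M31 = 201600/243049, M32 - M23 = 378000/243049, giving b12 = 160/493, b13 = 168/493, b23 = -315/493, i.e. R = 300/493 + 160/493*e12 + 168/493*e13 - 315/493*e23.
Its e12 coefficient is already positive.
Answer: 300/493 + 160/493*e12 + 168/493*e13 - 315/493*e23. Key observation: the double cover Spin(3) -> SO(3) sends R and -R to the same matrix (trace 116951/243049 here), so the stated sign of the e12 coefficient is what selects one sheet.


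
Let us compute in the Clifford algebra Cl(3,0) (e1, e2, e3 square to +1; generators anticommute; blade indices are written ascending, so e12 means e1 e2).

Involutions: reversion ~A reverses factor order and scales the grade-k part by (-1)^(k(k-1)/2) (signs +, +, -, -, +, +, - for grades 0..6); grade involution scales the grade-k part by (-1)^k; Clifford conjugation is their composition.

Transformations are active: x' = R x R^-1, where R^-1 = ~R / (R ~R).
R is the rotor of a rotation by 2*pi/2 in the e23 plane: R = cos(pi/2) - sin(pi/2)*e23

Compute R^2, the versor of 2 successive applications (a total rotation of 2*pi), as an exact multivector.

The rotor phase is half the rotation angle and phases add under composition, so 2 steps in the e23 plane accumulate phase 2*(pi/2) = pi: R^2 = cos(pi) - sin(pi)*e23.
cos(pi) = -1 and sin(pi) = 0, so R^2 = -1. The total rotation 2*pi is 1 full turn, so every vector returns to itself, yet the rotor is -1, on the OTHER sheet of the double cover (an odd number of 2*pi turns).
Answer: -1


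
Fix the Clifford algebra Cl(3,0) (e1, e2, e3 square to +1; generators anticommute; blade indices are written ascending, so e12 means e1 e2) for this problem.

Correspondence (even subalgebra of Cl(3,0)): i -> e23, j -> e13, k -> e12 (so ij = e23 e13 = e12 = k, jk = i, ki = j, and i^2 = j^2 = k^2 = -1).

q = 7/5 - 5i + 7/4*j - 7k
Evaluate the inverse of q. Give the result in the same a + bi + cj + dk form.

In blades: q = 7/5 - 7*e12 + 7/4*e13 - 5*e23.
With qbar = 7/5 + 7*e12 - 7/4*e13 + 5*e23 (scalar fixed, mapped units negated), q qbar = 31609/400 (the sum of squared coefficients), so q^-1 = qbar / (31609/400) = 560/31609 + 2800/31609*e12 - 700/31609*e13 + 2000/31609*e23; translating back:
Answer: 560/31609 + 2000/31609*i - 700/31609*j + 2800/31609*k


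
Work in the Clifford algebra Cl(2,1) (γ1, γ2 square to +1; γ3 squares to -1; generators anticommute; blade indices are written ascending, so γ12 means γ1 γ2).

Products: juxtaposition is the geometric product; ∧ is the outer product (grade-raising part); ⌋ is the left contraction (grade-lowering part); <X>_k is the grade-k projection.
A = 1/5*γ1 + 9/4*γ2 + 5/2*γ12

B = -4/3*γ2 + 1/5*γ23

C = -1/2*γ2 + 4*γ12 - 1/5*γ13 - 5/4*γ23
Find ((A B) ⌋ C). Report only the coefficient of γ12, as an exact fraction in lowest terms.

step 1: -3 - 10/3*γ1 + 9/20*γ3 - 4/15*γ12 + 1/2*γ13 + 1/25*γ123
step 2: 29/30 - 9/100*γ1 - 595/48*γ2 + 2/3*γ3 - 12*γ12 + 3/5*γ13 + 15/4*γ23
Answer: -12


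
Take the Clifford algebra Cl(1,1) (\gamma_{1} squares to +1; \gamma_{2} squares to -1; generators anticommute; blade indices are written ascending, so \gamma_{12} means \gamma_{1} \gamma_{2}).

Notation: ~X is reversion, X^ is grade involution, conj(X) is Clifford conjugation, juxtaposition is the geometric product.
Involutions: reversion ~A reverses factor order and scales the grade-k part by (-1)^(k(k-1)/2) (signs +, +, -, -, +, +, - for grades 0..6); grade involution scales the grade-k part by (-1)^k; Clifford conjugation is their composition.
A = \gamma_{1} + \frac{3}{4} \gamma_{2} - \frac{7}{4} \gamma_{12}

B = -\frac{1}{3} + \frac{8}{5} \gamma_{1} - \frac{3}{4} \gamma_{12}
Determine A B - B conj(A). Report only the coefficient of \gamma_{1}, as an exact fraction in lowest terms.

first term: \frac{233}{80} - \frac{43}{48} \gamma_{1} + \frac{9}{5} \gamma_{2} - \frac{37}{60} \gamma_{12}
second term: -\frac{233}{80} - \frac{11}{48} \gamma_{1} + \frac{23}{10} \gamma_{2} - \frac{107}{60} \gamma_{12}
Answer: -\frac{2}{3}


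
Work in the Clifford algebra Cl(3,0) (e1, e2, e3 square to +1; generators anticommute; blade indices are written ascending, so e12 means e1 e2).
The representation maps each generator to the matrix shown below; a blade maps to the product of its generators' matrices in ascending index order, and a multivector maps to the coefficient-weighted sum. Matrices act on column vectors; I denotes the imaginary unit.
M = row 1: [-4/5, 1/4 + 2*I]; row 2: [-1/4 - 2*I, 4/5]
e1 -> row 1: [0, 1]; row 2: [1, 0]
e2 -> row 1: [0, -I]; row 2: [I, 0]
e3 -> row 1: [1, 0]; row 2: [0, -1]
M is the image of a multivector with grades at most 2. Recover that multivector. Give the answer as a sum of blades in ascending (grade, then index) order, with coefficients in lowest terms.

Method: 1, rho(e1), rho(e2), rho(e3) form a trace-orthogonal basis of the 2x2 complex matrices (tr(X Y) = 2 if X = Y, else 0), so M = m0*1 + m1*rho(e1) + m2*rho(e2) + m3*rho(e3) with m0 = tr(M)/2 = 0, m1 = tr(M rho(e1))/2 = 0, m2 = tr(M rho(e2))/2 = -2 + I/4, m3 = tr(M rho(e3))/2 = -4/5.
Multiplying table entries, the bivector images are rho(e12) = I*rho(e3), rho(e13) = -I*rho(e2), rho(e23) = I*rho(e1); with real blade coefficients the real parts of m0..m3 are the coefficients of 1, e1, e2, e3 and the imaginary parts give the bivectors (e23: Im m1, e13: -Im m2, e12: Im m3).
Answer: -2*e2 - 4/5*e3 - 1/4*e13


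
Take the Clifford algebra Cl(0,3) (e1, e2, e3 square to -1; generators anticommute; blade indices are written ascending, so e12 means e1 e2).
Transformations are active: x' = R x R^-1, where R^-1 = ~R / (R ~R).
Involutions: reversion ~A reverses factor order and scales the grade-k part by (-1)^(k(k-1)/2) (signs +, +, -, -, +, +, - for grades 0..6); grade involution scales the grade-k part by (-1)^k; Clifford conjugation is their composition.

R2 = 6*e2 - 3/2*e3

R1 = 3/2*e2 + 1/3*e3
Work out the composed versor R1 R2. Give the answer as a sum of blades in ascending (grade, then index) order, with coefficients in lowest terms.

Distribute over the terms of R1 (each basis-blade product reordered to ascending indices, repeated generators contracted through their squares):
(3/2*e2) R2 = -9 - 9/4*e23
(1/3*e3) R2 = 1/2 - 2*e23
Summing the partial products and collecting blades:
Answer: -17/2 - 17/4*e23


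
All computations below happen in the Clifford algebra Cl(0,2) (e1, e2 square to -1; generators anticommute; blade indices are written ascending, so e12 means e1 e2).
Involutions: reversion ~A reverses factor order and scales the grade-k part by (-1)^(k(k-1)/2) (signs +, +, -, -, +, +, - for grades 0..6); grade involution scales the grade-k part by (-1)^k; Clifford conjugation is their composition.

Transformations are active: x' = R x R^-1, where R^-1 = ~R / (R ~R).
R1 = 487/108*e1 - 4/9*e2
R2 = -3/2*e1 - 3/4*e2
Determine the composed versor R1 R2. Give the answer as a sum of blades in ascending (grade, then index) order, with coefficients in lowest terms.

Distribute over the terms of R1 (each basis-blade product reordered to ascending indices, repeated generators contracted through their squares):
(487/108*e1) R2 = 487/72 - 487/144*e12
(-4/9*e2) R2 = -1/3 - 2/3*e12
Summing the partial products and collecting blades:
Answer: 463/72 - 583/144*e12


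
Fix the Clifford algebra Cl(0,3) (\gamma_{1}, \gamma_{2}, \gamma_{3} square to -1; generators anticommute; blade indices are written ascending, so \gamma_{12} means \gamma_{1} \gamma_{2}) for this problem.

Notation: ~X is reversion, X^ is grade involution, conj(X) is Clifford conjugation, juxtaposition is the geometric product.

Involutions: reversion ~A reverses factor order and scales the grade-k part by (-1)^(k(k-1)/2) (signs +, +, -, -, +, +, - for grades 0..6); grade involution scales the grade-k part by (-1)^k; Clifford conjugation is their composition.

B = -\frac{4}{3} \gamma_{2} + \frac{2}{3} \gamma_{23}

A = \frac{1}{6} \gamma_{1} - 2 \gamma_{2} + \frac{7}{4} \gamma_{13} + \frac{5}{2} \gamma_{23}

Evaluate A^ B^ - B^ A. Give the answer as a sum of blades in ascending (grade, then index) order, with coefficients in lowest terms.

first term: -\frac{13}{3} + 2 \gamma_{3} + \frac{17}{18} \gamma_{12} - \frac{22}{9} \gamma_{123}
second term: 1 - \frac{14}{3} \gamma_{3} - \frac{25}{18} \gamma_{12} - \frac{20}{9} \gamma_{123}
Answer: -\frac{16}{3} + \frac{20}{3} \gamma_{3} + \frac{7}{3} \gamma_{12} - \frac{2}{9} \gamma_{123}


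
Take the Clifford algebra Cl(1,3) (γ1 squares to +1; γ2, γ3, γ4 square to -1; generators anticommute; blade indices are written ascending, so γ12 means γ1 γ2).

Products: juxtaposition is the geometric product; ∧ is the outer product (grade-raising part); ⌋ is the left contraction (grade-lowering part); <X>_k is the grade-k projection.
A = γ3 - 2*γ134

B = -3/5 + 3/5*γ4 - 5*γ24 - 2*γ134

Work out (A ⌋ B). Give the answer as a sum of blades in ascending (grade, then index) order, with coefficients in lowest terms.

step 1: -4 - 2*γ14
Answer: -4 - 2*γ14


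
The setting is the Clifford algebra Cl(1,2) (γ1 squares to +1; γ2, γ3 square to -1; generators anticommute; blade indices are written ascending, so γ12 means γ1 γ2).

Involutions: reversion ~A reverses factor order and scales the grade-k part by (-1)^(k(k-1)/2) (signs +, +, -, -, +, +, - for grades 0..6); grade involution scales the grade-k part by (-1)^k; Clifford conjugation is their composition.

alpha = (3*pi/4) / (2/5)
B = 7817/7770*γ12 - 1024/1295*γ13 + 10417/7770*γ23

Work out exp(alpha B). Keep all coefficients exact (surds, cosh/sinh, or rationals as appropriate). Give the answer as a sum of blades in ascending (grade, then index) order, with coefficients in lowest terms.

B^2 term by term: the squares give (7817/7770)^2*(γ12)^2 + (-1024/1295)^2*(γ13)^2 + (10417/7770)^2*(γ23)^2 = 61105489/60372900*(+1) + 1048576/1677025*(+1) + 108513889/60372900*(-1) = -4/25 (each basis 2-blade squares to minus the product of its generators' squares); cross terms between blades sharing an index anticommute and cancel. So B^2 = -4/25.
B^2 = -4/25 — a negative square means the series sums to a rotation: l = 2/5, alpha*l = 3*pi/4, so exp(alpha B) = cos(3*pi/4) + (sin(3*pi/4)/(2/5))*B = -sqrt(2)/2 + (5*sqrt(2)/4)*B.
Answer: -sqrt(2)/2 + 7817*sqrt(2)/6216*γ12 - 256*sqrt(2)/259*γ13 + 10417*sqrt(2)/6216*γ23


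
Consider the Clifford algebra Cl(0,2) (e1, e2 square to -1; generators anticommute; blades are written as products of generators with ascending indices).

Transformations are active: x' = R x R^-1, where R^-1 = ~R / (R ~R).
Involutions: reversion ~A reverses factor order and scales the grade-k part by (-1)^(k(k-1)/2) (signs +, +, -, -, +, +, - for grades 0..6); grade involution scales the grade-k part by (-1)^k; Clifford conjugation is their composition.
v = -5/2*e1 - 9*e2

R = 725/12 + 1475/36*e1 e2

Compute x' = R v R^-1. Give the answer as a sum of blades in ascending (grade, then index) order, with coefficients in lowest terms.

~R = 725/12 - 1475/36*e1 e2, and R ~R = 3453125/648, so R^-1 = ~R / (3453125/648).
R v = 5225/24*e1 - 46525/72*e2
Answer: 41087/5525*e1 - 62457/11050*e2


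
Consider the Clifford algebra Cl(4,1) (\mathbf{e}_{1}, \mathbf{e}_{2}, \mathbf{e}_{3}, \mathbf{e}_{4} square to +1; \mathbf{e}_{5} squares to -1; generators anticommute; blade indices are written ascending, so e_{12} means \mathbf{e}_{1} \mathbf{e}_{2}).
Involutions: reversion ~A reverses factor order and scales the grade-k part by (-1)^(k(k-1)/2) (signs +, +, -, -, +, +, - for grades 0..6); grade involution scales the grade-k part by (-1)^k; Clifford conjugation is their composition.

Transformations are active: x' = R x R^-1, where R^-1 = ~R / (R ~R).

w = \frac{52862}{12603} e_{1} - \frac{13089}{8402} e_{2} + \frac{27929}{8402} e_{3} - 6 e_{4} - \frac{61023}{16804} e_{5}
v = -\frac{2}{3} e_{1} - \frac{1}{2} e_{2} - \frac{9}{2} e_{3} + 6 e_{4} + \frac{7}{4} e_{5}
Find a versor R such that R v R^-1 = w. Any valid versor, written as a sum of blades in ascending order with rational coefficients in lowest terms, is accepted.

Sketch: the shared square \frac{7759}{144} makes R = v + w = \frac{14820}{4201} e_{1} - \frac{8645}{4201} e_{2} - \frac{4940}{4201} e_{3} - \frac{7904}{4201} e_{5} the natural versor; its sandwich fixes that direction, negates (v - w)/2, and sends v to w.
Answer: \frac{14820}{4201} e_{1} - \frac{8645}{4201} e_{2} - \frac{4940}{4201} e_{3} - \frac{7904}{4201} e_{5}


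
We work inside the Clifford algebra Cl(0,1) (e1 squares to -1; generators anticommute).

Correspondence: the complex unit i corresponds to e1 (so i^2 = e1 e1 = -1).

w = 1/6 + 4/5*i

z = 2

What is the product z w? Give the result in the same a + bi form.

In blades: z = 2, w = 1/6 + 4/5*e1.
Distribute z over w term by term (generator squares from the signature, products reordered to ascending indices): (2)*w = 1/3 + 8/5*e1.
Sum: 1/3 + 8/5*e1; translating back through the correspondence:
Answer: 1/3 + 8/5*i


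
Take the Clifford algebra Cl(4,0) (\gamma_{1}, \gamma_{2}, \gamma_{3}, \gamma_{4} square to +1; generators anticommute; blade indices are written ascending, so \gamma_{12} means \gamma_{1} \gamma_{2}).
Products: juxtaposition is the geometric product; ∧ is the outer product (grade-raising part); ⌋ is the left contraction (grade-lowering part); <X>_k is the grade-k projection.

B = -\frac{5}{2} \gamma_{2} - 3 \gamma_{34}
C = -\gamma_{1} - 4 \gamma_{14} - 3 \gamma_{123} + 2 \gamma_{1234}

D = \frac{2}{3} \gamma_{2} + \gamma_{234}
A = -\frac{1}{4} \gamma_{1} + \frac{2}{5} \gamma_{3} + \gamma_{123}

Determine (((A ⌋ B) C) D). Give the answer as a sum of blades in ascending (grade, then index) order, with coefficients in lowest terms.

step 1: -\frac{6}{5} \gamma_{4}
step 2: -\frac{24}{5} \gamma_{1} - \frac{6}{5} \gamma_{14} + \frac{12}{5} \gamma_{123} - \frac{18}{5} \gamma_{1234}
step 3: \frac{18}{5} \gamma_{1} - \frac{16}{5} \gamma_{12} - \frac{8}{5} \gamma_{13} - \frac{12}{5} \gamma_{14} - \frac{6}{5} \gamma_{123} + \frac{4}{5} \gamma_{124} - \frac{12}{5} \gamma_{134} - \frac{24}{5} \gamma_{1234}
Answer: \frac{18}{5} \gamma_{1} - \frac{16}{5} \gamma_{12} - \frac{8}{5} \gamma_{13} - \frac{12}{5} \gamma_{14} - \frac{6}{5} \gamma_{123} + \frac{4}{5} \gamma_{124} - \frac{12}{5} \gamma_{134} - \frac{24}{5} \gamma_{1234}


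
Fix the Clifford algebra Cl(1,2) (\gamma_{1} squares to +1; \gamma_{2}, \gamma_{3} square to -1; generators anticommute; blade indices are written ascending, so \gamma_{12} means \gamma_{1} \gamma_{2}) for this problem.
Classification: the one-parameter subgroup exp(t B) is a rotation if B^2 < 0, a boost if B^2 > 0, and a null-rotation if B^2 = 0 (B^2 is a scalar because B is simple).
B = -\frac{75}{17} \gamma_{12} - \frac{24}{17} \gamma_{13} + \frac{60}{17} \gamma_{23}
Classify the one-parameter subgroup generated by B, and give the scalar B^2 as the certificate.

B^2 term by term: the squares give (-\frac{75}{17})^2*(\gamma_{12})^2 + (-\frac{24}{17})^2*(\gamma_{13})^2 + (\frac{60}{17})^2*(\gamma_{23})^2 = \frac{5625}{289}*(+1) + \frac{576}{289}*(+1) + \frac{3600}{289}*(-1) = 9 (each basis 2-blade squares to minus the product of its generators' squares); cross terms between blades sharing an index anticommute and cancel. So B^2 = 9.
Answer: boost, certificate B^2 = 9. The scalar 9 is the complete invariant here: its sign names the subgroup type.


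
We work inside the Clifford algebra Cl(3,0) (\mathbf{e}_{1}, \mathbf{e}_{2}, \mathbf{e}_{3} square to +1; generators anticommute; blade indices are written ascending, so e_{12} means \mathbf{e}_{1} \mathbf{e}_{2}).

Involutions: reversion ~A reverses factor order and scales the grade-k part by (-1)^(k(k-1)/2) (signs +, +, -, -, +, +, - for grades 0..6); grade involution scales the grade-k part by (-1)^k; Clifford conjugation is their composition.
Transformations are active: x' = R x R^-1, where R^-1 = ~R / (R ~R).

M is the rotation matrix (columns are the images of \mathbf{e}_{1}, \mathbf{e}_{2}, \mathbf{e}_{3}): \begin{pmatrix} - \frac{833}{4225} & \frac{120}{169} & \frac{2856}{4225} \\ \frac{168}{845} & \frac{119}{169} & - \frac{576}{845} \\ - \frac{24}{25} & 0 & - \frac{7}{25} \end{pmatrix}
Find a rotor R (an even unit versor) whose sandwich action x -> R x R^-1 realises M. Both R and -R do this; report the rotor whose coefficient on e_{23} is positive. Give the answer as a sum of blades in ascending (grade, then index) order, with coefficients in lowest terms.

Method: write R = a + b12*e_{12} + b13*e_{13} + b23*e_{23} with a^2 + b12^2 + b13^2 + b23^2 = 1 (so R^-1 = ~R). Expanding the columns R e_j ~R gives tr M = 4a^2 - 1 and, from the antisymmetric part, M21 - M12 = -4a*b12, M13 - M31 = 4a*b13, M32 - M23 = -4a*b23.
Here tr M = \frac{959}{4225}, so a^2 = (1 + tr M)/4 = \frac{1296}{4225} and a = ±\frac{36}{65}. Taking a = \frac{36}{65}: M21 - M12 = -\frac{432}{845}, M13 - M31 = \frac{6912}{4225}, M32 - M23 = \frac{576}{845}, giving b12 = \frac{3}{13}, b13 = \frac{48}{65}, b23 = -\frac{4}{13}, i.e. R = \frac{36}{65} + \frac{3}{13} e_{12} + \frac{48}{65} e_{13} - \frac{4}{13} e_{23}.
Its e_{23} coefficient is negative, so report the other preimage -R.
Answer: -\frac{36}{65} - \frac{3}{13} e_{12} - \frac{48}{65} e_{13} + \frac{4}{13} e_{23}. Why the constraint matters: R and -R act identically through the sandwich — M has trace \frac{959}{4225} either way — so only the sign condition on e_{23} picks one of the two preimages.


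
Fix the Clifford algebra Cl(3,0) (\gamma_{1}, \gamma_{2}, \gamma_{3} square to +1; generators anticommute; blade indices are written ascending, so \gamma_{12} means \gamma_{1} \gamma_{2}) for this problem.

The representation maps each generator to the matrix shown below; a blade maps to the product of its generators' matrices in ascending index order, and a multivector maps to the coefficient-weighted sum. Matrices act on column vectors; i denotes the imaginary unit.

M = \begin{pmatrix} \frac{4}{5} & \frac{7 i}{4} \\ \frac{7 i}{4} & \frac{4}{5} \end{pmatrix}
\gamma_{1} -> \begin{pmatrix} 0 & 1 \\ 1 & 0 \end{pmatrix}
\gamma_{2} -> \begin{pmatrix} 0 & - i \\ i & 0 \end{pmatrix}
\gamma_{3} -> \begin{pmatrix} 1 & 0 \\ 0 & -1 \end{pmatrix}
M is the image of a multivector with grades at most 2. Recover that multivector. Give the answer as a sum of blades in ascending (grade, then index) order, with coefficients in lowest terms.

Method: 1, rho(\gamma_{1}), rho(\gamma_{2}), rho(\gamma_{3}) form a trace-orthogonal basis of the 2x2 complex matrices (tr(X Y) = 2 if X = Y, else 0), so M = m0*1 + m1*rho(\gamma_{1}) + m2*rho(\gamma_{2}) + m3*rho(\gamma_{3}) with m0 = tr(M)/2 = \frac{4}{5}, m1 = tr(M rho(\gamma_{1}))/2 = \frac{7 i}{4}, m2 = tr(M rho(\gamma_{2}))/2 = 0, m3 = tr(M rho(\gamma_{3}))/2 = 0.
Multiplying table entries, the bivector images are rho(\gamma_{12}) = i*rho(\gamma_{3}), rho(\gamma_{13}) = -i*rho(\gamma_{2}), rho(\gamma_{23}) = i*rho(\gamma_{1}); with real blade coefficients the real parts of m0..m3 are the coefficients of 1, \gamma_{1}, \gamma_{2}, \gamma_{3} and the imaginary parts give the bivectors (\gamma_{23}: Im m1, \gamma_{13}: -Im m2, \gamma_{12}: Im m3).
Answer: \frac{4}{5} + \frac{7}{4} \gamma_{23}


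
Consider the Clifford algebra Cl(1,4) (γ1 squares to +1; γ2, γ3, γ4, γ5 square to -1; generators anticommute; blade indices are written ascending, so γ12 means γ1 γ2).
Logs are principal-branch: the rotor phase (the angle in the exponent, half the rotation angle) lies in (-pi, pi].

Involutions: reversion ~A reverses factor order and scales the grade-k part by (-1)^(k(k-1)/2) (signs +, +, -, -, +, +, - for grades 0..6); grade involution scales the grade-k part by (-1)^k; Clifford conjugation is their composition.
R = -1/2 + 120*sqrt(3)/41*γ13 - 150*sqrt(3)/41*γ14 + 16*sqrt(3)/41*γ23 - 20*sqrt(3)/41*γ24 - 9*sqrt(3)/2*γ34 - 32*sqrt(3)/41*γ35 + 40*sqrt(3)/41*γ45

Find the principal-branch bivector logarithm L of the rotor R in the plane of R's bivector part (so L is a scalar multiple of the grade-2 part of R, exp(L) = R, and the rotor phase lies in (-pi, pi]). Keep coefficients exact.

The scalar part of R is -1/2, which pins the rotor phase on the principal branch; dividing the bivector part by the sine of that phase recovers the unit plane, and L is the phase times that plane.
Concretely: cos(phase) = -1/2 gives phase = ±2*pi/3, and since phase/sin(phase) is even the sign is immaterial: L = (phase/sin(phase)) * <R>_2 = (4*sqrt(3)*pi/9) * <R>_2.
Answer: 160*pi/41*γ13 - 200*pi/41*γ14 + 64*pi/123*γ23 - 80*pi/123*γ24 - 6*pi*γ34 - 128*pi/123*γ35 + 160*pi/123*γ45


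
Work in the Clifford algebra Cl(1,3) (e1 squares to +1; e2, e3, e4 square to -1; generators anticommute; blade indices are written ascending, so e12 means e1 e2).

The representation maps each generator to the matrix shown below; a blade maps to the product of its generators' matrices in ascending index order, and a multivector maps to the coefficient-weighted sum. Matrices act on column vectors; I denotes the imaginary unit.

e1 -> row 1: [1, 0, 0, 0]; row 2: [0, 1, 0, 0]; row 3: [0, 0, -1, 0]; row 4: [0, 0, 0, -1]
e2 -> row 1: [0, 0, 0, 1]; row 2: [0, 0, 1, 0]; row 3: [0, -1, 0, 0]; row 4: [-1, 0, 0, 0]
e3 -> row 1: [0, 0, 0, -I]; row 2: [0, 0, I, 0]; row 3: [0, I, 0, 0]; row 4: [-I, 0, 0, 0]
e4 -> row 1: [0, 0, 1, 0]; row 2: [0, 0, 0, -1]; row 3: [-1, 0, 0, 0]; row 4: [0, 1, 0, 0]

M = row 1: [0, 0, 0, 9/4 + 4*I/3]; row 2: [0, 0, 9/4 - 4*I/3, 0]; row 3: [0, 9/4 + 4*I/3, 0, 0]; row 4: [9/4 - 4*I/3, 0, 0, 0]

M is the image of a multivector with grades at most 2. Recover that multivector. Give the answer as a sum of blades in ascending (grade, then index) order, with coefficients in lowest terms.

Method: the blade images are trace-orthogonal — tr(rho(e_A) rho(e_B)^-1) = 4 if A = B and 0 otherwise — and rho(e_A)^-1 = (e_A)^2 * rho(e_A) with (e_A)^2 = +1 or -1, so the coefficient of e_A in the preimage is (e_A)^2 * tr(M rho(e_A))/4.
Nonzero projections over blades of grade <= 2: e12: (e12)^2 = +1, tr(M rho(e12)) = 9, coefficient 9/4; e13: (e13)^2 = +1, tr(M rho(e13)) = -16/3, coefficient -4/3. Every other blade of grade <= 2 projects to 0.
Answer: 9/4*e12 - 4/3*e13


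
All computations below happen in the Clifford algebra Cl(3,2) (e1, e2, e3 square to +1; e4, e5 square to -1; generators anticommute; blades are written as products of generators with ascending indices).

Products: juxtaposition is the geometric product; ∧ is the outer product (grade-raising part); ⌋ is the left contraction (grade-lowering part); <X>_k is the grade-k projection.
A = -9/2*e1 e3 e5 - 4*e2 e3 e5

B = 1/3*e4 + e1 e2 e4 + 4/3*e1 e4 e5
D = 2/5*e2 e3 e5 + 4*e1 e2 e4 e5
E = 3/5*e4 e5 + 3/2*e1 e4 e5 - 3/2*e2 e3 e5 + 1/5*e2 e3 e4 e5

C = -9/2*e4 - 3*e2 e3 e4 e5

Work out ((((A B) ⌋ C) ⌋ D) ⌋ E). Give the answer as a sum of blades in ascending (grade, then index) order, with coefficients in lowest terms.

step 1: -6*e3 e4 + 16/3*e1 e2 e3 e4 - 5/2*e1 e3 e4 e5 + 35/6*e2 e3 e4 e5
step 2: -35/2 + 18*e2 e5
step 3: -36/5*e3 - 72*e1 e4 - 7*e2 e3 e5 - 70*e1 e2 e4 e5
step 4: 21/2 + 7/5*e4 - 108*e5 - 54/5*e2 e5 + 36/25*e2 e4 e5
Answer: 21/2 + 7/5*e4 - 108*e5 - 54/5*e2 e5 + 36/25*e2 e4 e5


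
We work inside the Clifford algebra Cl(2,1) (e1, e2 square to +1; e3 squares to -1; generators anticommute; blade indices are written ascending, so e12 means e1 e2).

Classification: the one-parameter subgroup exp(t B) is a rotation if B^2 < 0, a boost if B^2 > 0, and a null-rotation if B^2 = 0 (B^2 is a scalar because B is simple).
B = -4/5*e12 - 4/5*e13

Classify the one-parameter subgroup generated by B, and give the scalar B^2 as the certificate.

B^2 term by term: the squares give (-4/5)^2*(e12)^2 + (-4/5)^2*(e13)^2 = 16/25*(-1) + 16/25*(+1) = 0 (each basis 2-blade squares to minus the product of its generators' squares); cross terms between blades sharing an index anticommute and cancel. So B^2 = 0.
Answer: null-rotation, certificate B^2 = 0. Certificate logic: 0 is a conjugation-invariant scalar, so its sign fixes rotation versus boost versus null-rotation outright.


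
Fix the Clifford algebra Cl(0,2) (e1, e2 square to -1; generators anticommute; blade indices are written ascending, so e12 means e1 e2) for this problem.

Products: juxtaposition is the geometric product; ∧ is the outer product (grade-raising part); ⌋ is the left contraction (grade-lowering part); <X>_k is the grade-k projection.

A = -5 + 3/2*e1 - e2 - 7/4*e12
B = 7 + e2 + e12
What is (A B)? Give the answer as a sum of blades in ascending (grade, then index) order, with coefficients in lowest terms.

step 1: -129/4 + 45/4*e1 - 27/2*e2 - 63/4*e12
Answer: -129/4 + 45/4*e1 - 27/2*e2 - 63/4*e12


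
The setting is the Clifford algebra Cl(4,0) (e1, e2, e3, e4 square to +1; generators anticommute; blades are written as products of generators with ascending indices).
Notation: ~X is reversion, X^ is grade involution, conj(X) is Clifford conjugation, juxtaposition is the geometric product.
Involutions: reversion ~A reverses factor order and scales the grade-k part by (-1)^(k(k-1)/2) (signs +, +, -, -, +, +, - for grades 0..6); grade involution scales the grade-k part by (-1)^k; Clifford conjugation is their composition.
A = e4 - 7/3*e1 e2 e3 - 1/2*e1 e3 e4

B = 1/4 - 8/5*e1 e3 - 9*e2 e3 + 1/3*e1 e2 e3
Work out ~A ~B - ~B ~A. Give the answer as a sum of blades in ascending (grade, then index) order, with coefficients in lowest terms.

first term: 7/9 - 21*e1 + 56/15*e2 - 11/20*e4 + 1/6*e2 e4 + 7/12*e1 e2 e3 - 9/2*e1 e2 e4 + 69/40*e1 e3 e4 + 9*e2 e3 e4 + 1/3*e1 e2 e3 e4
second term: 7/9 - 21*e1 + 56/15*e2 - 11/20*e4 - 1/6*e2 e4 + 7/12*e1 e2 e3 + 9/2*e1 e2 e4 + 69/40*e1 e3 e4 + 9*e2 e3 e4 - 1/3*e1 e2 e3 e4
Answer: 1/3*e2 e4 - 9*e1 e2 e4 + 2/3*e1 e2 e3 e4


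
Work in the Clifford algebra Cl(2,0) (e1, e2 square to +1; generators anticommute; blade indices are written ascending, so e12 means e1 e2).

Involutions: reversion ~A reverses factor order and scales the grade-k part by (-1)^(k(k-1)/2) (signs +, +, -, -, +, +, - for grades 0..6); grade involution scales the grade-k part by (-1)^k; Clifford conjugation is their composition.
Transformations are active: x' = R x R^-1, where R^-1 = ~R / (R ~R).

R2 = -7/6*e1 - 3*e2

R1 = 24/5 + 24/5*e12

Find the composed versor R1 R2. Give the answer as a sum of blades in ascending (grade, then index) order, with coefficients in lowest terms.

Distribute over the terms of R1 (each basis-blade product reordered to ascending indices, repeated generators contracted through their squares):
(24/5) R2 = -28/5*e1 - 72/5*e2
(24/5*e12) R2 = -72/5*e1 + 28/5*e2
Summing the partial products and collecting blades:
Answer: -20*e1 - 44/5*e2


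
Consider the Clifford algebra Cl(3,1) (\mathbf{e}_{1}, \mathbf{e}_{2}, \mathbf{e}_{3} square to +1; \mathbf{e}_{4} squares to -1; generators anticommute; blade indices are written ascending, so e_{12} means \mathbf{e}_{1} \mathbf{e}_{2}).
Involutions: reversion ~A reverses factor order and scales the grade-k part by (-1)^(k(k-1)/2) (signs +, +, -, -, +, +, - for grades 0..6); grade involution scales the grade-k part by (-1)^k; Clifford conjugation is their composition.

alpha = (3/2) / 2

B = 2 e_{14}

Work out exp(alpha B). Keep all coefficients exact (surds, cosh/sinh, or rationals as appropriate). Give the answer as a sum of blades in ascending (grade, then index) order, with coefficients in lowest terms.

B^2 = (2)^2*(e_{14})^2 = 4*(+1) = 4 (a basis 2-blade squares to minus the product of its generators' squares).
B^2 = 4 — the series telescopes hyperbolically here: l = 2, alpha*l = \frac{3}{2}, so exp(alpha B) = cosh(\frac{3}{2}) + (sinh(\frac{3}{2})/2)*B = \cosh{\left(\frac{3}{2} \right)} + (\frac{\sinh{\left(\frac{3}{2} \right)}}{2})*B.
Answer: \cosh{\left(\frac{3}{2} \right)} + \sinh{\left(\frac{3}{2} \right)} e_{14}


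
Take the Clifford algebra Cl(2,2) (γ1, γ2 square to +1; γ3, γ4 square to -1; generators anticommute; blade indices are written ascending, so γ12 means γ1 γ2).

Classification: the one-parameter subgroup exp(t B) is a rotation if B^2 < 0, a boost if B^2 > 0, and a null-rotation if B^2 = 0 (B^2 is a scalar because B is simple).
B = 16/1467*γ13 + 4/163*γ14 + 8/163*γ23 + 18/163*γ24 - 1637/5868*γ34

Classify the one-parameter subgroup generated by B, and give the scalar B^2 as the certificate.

B^2 term by term: the squares give (16/1467)^2*(γ13)^2 + (4/163)^2*(γ14)^2 + (8/163)^2*(γ23)^2 + (18/163)^2*(γ24)^2 + (-1637/5868)^2*(γ34)^2 = 256/2152089*(+1) + 16/26569*(+1) + 64/26569*(+1) + 324/26569*(+1) + 2679769/34433424*(-1) = -1/16 (each basis 2-blade squares to minus the product of its generators' squares); cross terms between blades sharing an index anticommute and cancel; the commuting (index-disjoint) pairs give grade-4 terms 2*c*c'*(blade product), which cancel blade by blade — γ1234: -64/26569 + 64/26569 = 0 — confirming B is simple. So B^2 = -1/16.
Answer: rotation, certificate B^2 = -1/16. No conjugation can change B^2 = -1/16; the sign gives the class.


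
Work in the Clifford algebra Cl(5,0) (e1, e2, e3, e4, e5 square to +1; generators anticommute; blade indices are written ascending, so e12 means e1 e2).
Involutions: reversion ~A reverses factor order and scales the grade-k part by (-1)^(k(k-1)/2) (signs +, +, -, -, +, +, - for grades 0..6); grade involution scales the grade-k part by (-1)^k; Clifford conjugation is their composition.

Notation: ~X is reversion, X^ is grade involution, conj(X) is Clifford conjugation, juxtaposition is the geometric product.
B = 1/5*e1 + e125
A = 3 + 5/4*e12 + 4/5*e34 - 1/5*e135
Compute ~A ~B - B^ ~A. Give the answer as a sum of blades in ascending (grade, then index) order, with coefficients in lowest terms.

first term: 3/5*e1 + 1/4*e2 - 5/4*e5 - 1/5*e23 + 1/25*e35 - 3*e125 - 4/25*e134 + 4/5*e12345
second term: -3/5*e1 + 1/4*e2 - 5/4*e5 + 1/5*e23 - 1/25*e35 - 3*e125 + 4/25*e134 + 4/5*e12345
Answer: 6/5*e1 - 2/5*e23 + 2/25*e35 - 8/25*e134


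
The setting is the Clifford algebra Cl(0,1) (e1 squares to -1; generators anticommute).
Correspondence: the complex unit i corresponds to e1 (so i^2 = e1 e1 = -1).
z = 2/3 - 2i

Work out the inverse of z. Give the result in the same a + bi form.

In blades: z = 2/3 - 2*e1.
With qbar = 2/3 + 2*e1 (scalar fixed, mapped units negated), z qbar = 40/9 (the sum of squared coefficients), so z^-1 = qbar / (40/9) = 3/20 + 9/20*e1; translating back:
Answer: 3/20 + 9/20*i


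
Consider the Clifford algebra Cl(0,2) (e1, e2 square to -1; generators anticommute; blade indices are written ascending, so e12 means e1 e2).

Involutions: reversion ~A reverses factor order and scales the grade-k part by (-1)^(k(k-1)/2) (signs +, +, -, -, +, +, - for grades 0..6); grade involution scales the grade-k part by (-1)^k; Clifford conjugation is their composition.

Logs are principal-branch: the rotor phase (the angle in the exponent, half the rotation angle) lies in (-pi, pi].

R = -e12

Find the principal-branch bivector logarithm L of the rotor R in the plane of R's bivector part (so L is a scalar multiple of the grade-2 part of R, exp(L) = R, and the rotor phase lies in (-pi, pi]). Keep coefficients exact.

The scalar part of R is 0, so the principal-branch rotor phase is pinned; divide the bivector part by its sine to get the unit plane — L is the phase times that plane.
Concretely: cos(phase) = 0 gives phase = ±pi/2, and since phase/sin(phase) is even the sign is immaterial: L = (phase/sin(phase)) * <R>_2 = (pi/2) * <R>_2.
Answer: -pi/2*e12
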